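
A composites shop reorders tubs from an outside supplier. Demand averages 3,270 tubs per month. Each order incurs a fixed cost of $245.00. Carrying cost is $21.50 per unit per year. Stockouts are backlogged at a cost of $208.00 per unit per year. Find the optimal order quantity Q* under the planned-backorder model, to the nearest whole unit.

Annual demand D = 3,270 × 12 = 39,240.
With planned backorders, Q* = √(2DS/H) · √((H+B)/B).
√(2DS/H) = √(2 × 39,240 × 245 / 21.5) = 945.678.
√((H+B)/B) = √((21.5+208)/208) = 1.0504.
Q* ≈ 993.352.

Q* ≈ 993 tubs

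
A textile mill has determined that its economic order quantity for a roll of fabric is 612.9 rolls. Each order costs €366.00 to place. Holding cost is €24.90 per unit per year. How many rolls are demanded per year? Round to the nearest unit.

D ≈ 12,778 rolls per year

The basic EOQ model gives Q* = √(2DS/H); rearrange for the unknown.
From Q* = √(2DS/H): D = Q*²H / (2S) = 612.9² × 24.9 / (2 × 366) = 12778.136.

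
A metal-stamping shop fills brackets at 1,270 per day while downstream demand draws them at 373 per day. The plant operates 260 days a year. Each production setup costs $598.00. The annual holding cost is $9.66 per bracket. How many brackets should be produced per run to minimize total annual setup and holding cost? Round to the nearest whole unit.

Annual demand D = 373 × 260 = 96,980.
Production build-up factor (1 − d/p) = 1 − 373/1,270 = 0.7063.
Q* = √(2DS / (H(1 − d/p))) = √(2 × 96,980 × 598 / (9.66 × 0.7063)).
= √(115,988,080 / 6.8229) ≈ 4123.099.

Q* ≈ 4,123 brackets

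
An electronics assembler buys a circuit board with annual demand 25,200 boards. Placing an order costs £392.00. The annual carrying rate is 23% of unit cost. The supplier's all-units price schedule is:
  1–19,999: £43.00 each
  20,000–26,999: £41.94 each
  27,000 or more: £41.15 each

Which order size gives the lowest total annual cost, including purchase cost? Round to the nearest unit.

Holding cost per unit per year at price C is H = 0.23·C.
Candidates are each tier's EOQ (if it falls in that tier) and each price-break quantity.
EOQ at £43.00 = 1413.4 (feasible in tier 1): TC = 25,200×£43.00 + (25,200/1413.4)×392 + (1413.4/2)×0.23×£43.00 = £1,097,578.37.
EOQ at £41.94 = 1431.1 < 20000, so use break Q=20000: TC = 25,200×£41.94 + (25,200/20000.0)×392 + (20000.0/2)×0.23×£41.94 = £1,153,843.92.
EOQ at £41.15 = 1444.8 < 27000, so use break Q=27000: TC = 25,200×£41.15 + (25,200/27000.0)×392 + (27000.0/2)×0.23×£41.15 = £1,165,116.62.
Lowest total cost is £1,097,578.37 at Q = 1413.4.

Q* ≈ 1,413 boards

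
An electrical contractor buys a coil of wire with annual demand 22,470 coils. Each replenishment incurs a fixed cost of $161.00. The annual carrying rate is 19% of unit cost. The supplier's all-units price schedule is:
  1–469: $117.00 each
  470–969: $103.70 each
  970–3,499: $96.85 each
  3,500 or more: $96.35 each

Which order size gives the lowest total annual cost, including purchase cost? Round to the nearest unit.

Q* ≈ 970 coils

Holding cost per unit per year at price C is H = 0.19·C.
Evaluate total cost at each tier's feasible EOQ or, if the EOQ is below the tier, at the tier's minimum quantity.
Tier 1 ($117.00): EOQ = 570.5 exceeds tier's upper bound 469, so this tier is dominated.
EOQ at $103.70 = 606.0 (feasible in tier 2): TC = 22,470×$103.70 + (22,470/606.0)×161 + (606.0/2)×0.19×$103.70 = $2,342,078.76.
EOQ at $96.85 = 627.1 < 970, so use break Q=970: TC = 22,470×$96.85 + (22,470/970.0)×161 + (970.0/2)×0.19×$96.85 = $2,188,873.78.
EOQ at $96.35 = 628.7 < 3500, so use break Q=3500: TC = 22,470×$96.35 + (22,470/3500.0)×161 + (3500.0/2)×0.19×$96.35 = $2,198,054.50.
Lowest total cost is $2,188,873.78 at Q = 970.0.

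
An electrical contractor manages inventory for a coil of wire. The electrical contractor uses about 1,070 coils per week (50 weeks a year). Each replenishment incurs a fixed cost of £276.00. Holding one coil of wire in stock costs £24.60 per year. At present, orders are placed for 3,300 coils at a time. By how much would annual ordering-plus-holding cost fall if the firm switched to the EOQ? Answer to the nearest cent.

Extra cost ≈ £18,111.12 per year

Annual demand D = 1,070 × 50 = 53,500.
EOQ = √(2DS/H) = √(2 × 53,500 × 276 / 24.6) ≈ 1095.67.
Cost at Q* = (D/Q*)S + (Q*/2)H = √(2DSH) ≈ £26,953.43.
Cost at Q = 3,300: (53,500/3,300)×276 + (3,300/2)×24.6 = £4,474.55 + £40,590.00 = £45,064.55.
Excess = £45,064.55 − £26,953.43 = £18,111.12.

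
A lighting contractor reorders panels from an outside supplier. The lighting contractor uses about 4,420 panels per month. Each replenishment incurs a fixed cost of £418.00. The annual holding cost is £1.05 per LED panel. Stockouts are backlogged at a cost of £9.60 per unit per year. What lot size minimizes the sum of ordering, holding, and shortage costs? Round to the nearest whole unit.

Q* ≈ 6,845 panels

Annual demand D = 4,420 × 12 = 53,040.
With planned backorders, Q* = √(2DS/H) · √((H+B)/B).
√(2DS/H) = √(2 × 53,040 × 418 / 1.05) = 6498.457.
√((H+B)/B) = √((1.05+9.6)/9.6) = 1.0533.
Q* ≈ 6844.621.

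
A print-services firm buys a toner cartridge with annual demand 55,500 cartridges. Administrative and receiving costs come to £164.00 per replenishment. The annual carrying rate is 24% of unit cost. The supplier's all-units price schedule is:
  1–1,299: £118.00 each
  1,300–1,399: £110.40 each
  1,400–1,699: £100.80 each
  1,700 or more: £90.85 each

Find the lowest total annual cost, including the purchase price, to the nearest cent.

Holding cost per unit per year at price C is H = 0.24·C.
Candidates are each tier's EOQ (if it falls in that tier) and each price-break quantity.
EOQ at £118.00 = 801.7 (feasible in tier 1): TC = 55,500×£118.00 + (55,500/801.7)×164 + (801.7/2)×0.24×£118.00 = £6,571,705.45.
EOQ at £110.40 = 828.9 < 1300, so use break Q=1300: TC = 55,500×£110.40 + (55,500/1300.0)×164 + (1300.0/2)×0.24×£110.40 = £6,151,423.94.
EOQ at £100.80 = 867.5 < 1400, so use break Q=1400: TC = 55,500×£100.80 + (55,500/1400.0)×164 + (1400.0/2)×0.24×£100.80 = £5,617,835.83.
EOQ at £90.85 = 913.7 < 1700, so use break Q=1700: TC = 55,500×£90.85 + (55,500/1700.0)×164 + (1700.0/2)×0.24×£90.85 = £5,066,062.52.
Lowest total cost among the candidates is at Q = 1700.0.

TC* ≈ £5,066,062.52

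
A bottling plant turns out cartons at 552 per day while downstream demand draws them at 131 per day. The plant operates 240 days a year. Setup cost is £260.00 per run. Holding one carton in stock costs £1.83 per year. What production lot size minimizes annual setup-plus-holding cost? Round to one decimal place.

Annual demand D = 131 × 240 = 31,440.
Production build-up factor (1 − d/p) = 1 − 131/552 = 0.7627.
Q* = √(2DS / (H(1 − d/p))) = √(2 × 31,440 × 260 / (1.83 × 0.7627)).
= √(16,348,800 / 1.3957) ≈ 3422.519.

Q* ≈ 3,422.5 cartons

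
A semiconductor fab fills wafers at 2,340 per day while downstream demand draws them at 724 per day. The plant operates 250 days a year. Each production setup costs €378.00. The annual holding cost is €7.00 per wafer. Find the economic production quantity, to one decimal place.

Annual demand D = 724 × 250 = 181,000.
Production build-up factor (1 − d/p) = 1 − 724/2,340 = 0.6906.
Q* = √(2DS / (H(1 − d/p))) = √(2 × 181,000 × 378 / (7 × 0.6906)).
= √(136,836,000 / 4.8342) ≈ 5320.328.

Q* ≈ 5,320.3 wafers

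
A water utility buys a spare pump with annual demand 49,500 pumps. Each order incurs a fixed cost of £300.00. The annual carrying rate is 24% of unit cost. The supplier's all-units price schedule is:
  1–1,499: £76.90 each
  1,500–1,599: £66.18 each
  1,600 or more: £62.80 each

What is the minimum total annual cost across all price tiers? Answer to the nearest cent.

Holding cost per unit per year at price C is H = 0.24·C.
Evaluate total cost at each tier's feasible EOQ or, if the EOQ is below the tier, at the tier's minimum quantity.
EOQ at £76.90 = 1268.6 (feasible in tier 1): TC = 49,500×£76.90 + (49,500/1268.6)×300 + (1268.6/2)×0.24×£76.90 = £3,829,962.46.
EOQ at £66.18 = 1367.4 < 1500, so use break Q=1500: TC = 49,500×£66.18 + (49,500/1500.0)×300 + (1500.0/2)×0.24×£66.18 = £3,297,722.40.
EOQ at £62.80 = 1403.8 < 1600, so use break Q=1600: TC = 49,500×£62.80 + (49,500/1600.0)×300 + (1600.0/2)×0.24×£62.80 = £3,129,938.85.
Lowest total cost among the candidates is at Q = 1600.0.

TC* ≈ £3,129,938.85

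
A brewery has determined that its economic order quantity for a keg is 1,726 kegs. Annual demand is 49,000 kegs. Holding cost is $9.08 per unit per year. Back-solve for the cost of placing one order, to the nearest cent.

Squaring Q* = √(2DS/H) gives Q*² = 2DS/H.
From Q* = √(2DS/H): S = Q*²H / (2D) = 1,726² × 9.08 / (2 × 49,000) = 276.0205.

S ≈ $276.02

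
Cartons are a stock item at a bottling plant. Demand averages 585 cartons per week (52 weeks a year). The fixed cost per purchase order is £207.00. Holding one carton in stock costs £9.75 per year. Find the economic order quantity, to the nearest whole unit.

Annual demand D = 585 × 52 = 30,420.
EOQ = √(2DS / H) = √(2 × 30,420 × 207 / 9.75).
= √(12,593,880 / 9.75) = √1,291,680 ≈ 1136.521.

Q* ≈ 1,137 cartons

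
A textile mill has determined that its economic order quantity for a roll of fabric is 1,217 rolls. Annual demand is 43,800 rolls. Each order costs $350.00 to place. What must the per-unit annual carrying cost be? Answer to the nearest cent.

H ≈ $20.70

Invert the EOQ relation Q*² = 2DS/H.
From Q* = √(2DS/H): H = 2DS / Q*² = 2 × 43,800 × 350 / 1,217² = 20.7010.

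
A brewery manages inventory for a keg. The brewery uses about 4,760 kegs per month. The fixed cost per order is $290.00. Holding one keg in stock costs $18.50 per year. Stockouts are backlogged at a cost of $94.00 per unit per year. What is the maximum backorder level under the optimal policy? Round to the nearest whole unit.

S* ≈ 241 kegs

Annual demand D = 4,760 × 12 = 57,120.
With planned backorders, Q* = √(2DS/H) · √((H+B)/B).
√(2DS/H) = √(2 × 57,120 × 290 / 18.5) = 1338.204.
√((H+B)/B) = √((18.5+94)/94) = 1.0940.
Q* ≈ 1463.978.
S* = Q* · H/(H+B) = 1463.978 × 18.5/112.5 ≈ 240.743.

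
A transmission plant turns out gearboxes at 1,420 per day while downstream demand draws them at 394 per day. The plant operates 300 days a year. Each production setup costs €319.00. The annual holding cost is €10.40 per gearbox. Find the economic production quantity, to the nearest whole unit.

Annual demand D = 394 × 300 = 118,200.
Production build-up factor (1 − d/p) = 1 − 394/1,420 = 0.7225.
Q* = √(2DS / (H(1 − d/p))) = √(2 × 118,200 × 319 / (10.4 × 0.7225)).
= √(75,411,600 / 7.5144) ≈ 3167.910.

Q* ≈ 3,168 gearboxes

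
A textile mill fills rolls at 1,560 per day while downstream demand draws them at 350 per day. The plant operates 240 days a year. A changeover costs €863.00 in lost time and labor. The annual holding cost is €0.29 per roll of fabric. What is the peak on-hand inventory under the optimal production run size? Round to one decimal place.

Annual demand D = 350 × 240 = 84,000.
Production build-up factor (1 − d/p) = 1 − 350/1,560 = 0.7756.
Q* = √(2DS / (H(1 − d/p))) = √(2 × 84,000 × 863 / (0.29 × 0.7756)).
= √(144,984,000 / 0.2249) ≈ 25388.127.
Maximum inventory = Q*(1 − d/p) = 25388.127 × 0.7756 ≈ 19692.072.

I_max ≈ 19,692.1 rolls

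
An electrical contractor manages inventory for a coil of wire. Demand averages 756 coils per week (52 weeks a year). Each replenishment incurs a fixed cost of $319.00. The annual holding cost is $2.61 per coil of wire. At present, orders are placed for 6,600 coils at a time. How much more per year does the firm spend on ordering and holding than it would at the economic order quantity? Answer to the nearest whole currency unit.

Annual demand D = 756 × 52 = 39,312.
EOQ = √(2DS/H) = √(2 × 39,312 × 319 / 2.61) ≈ 3099.94.
Cost at Q* = (D/Q*)S + (Q*/2)H = √(2DSH) ≈ $8,090.83.
Cost at Q = 6,600: (39,312/6,600)×319 + (6,600/2)×2.61 = $1,900.08 + $8,613.00 = $10,513.08.
Excess = $10,513.08 − $8,090.83 = $2,422.25.

Extra cost ≈ $2,422 per year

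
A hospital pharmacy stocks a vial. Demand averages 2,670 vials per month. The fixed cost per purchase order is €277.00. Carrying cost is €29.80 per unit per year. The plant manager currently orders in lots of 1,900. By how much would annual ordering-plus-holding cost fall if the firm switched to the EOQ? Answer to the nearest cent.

Annual demand D = 2,670 × 12 = 32,040.
EOQ = √(2DS/H) = √(2 × 32,040 × 277 / 29.8) ≈ 771.78.
Cost at Q* = (D/Q*)S + (Q*/2)H = √(2DSH) ≈ €22,999.02.
Cost at Q = 1,900: (32,040/1,900)×277 + (1,900/2)×29.8 = €4,671.09 + €28,310.00 = €32,981.09.
Excess = €32,981.09 − €22,999.02 = €9,982.08.

Extra cost ≈ €9,982.08 per year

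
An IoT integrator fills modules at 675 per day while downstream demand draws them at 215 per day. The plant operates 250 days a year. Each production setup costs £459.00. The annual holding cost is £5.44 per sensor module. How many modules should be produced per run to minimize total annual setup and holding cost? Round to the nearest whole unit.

Q* ≈ 3,648 modules

Annual demand D = 215 × 250 = 53,750.
Production build-up factor (1 − d/p) = 1 − 215/675 = 0.6815.
Q* = √(2DS / (H(1 − d/p))) = √(2 × 53,750 × 459 / (5.44 × 0.6815)).
= √(49,342,500 / 3.7073) ≈ 3648.246.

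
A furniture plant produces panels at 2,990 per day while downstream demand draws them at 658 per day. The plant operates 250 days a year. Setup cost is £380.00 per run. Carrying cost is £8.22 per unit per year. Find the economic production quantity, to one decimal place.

Q* ≈ 4,416.0 panels

Annual demand D = 658 × 250 = 164,500.
Production build-up factor (1 − d/p) = 1 − 658/2,990 = 0.7799.
Q* = √(2DS / (H(1 − d/p))) = √(2 × 164,500 × 380 / (8.22 × 0.7799)).
= √(125,020,000 / 6.4111) ≈ 4415.960.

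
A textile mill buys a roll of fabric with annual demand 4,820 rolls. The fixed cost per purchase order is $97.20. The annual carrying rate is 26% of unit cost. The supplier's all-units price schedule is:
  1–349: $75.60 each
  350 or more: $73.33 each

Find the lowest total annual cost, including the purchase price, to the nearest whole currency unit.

Holding cost per unit per year at price C is H = 0.26·C.
Candidates are each tier's EOQ (if it falls in that tier) and each price-break quantity.
EOQ at $75.60 = 218.3 (feasible in tier 1): TC = 4,820×$75.60 + (4,820/218.3)×97.2 + (218.3/2)×0.26×$75.60 = $368,683.60.
EOQ at $73.33 = 221.7 < 350, so use break Q=350: TC = 4,820×$73.33 + (4,820/350.0)×97.2 + (350.0/2)×0.26×$73.33 = $358,125.70.
Lowest total cost among the candidates is at Q = 350.0.

TC* ≈ $358,126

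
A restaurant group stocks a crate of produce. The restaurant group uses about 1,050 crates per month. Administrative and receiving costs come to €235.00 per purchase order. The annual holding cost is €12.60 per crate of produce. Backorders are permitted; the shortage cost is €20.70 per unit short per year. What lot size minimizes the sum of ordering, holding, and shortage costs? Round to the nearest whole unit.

Q* ≈ 870 crates

Annual demand D = 1,050 × 12 = 12,600.
With planned backorders, Q* = √(2DS/H) · √((H+B)/B).
√(2DS/H) = √(2 × 12,600 × 235 / 12.6) = 685.565.
√((H+B)/B) = √((12.6+20.7)/20.7) = 1.2683.
Q* ≈ 869.533.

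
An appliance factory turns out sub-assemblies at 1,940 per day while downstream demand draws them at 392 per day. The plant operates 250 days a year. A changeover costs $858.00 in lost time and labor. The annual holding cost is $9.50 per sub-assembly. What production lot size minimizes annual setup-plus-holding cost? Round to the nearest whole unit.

Q* ≈ 4,710 sub-assemblies

Annual demand D = 392 × 250 = 98,000.
Production build-up factor (1 − d/p) = 1 − 392/1,940 = 0.7979.
Q* = √(2DS / (H(1 − d/p))) = √(2 × 98,000 × 858 / (9.5 × 0.7979)).
= √(168,168,000 / 7.5804) ≈ 4710.047.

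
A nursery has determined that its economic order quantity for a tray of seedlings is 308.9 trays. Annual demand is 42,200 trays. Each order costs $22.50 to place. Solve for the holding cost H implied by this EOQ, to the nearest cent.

The basic EOQ model gives Q* = √(2DS/H); rearrange for the unknown.
From Q* = √(2DS/H): H = 2DS / Q*² = 2 × 42,200 × 22.5 / 308.9² = 19.9017.

H ≈ $19.90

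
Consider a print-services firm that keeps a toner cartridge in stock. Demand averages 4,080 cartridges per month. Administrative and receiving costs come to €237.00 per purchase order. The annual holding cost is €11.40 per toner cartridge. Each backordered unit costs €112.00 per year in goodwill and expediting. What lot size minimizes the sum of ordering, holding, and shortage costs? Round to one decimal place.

Q* ≈ 1,497.6 cartridges

Annual demand D = 4,080 × 12 = 48,960.
With planned backorders, Q* = √(2DS/H) · √((H+B)/B).
√(2DS/H) = √(2 × 48,960 × 237 / 11.4) = 1426.781.
√((H+B)/B) = √((11.4+112)/112) = 1.0497.
Q* ≈ 1497.635.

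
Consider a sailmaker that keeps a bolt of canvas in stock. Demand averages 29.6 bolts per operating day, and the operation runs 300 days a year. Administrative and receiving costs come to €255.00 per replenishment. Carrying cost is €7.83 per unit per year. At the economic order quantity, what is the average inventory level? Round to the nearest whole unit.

Annual demand D = 29.6 × 300 = 8,880.
Q* = √(2DS/H) = √(2 × 8,880 × 255 / 7.83) ≈ 760.52.
Average inventory = Q*/2 ≈ 760.52 / 2 = 380.260.

Average inventory ≈ 380 bolts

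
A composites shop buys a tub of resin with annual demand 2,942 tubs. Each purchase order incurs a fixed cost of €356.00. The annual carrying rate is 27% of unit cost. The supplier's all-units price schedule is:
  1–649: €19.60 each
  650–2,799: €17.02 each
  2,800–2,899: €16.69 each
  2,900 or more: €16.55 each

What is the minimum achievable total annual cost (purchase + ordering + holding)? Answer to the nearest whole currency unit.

TC* ≈ €53,175

Holding cost per unit per year at price C is H = 0.27·C.
Candidates are each tier's EOQ (if it falls in that tier) and each price-break quantity.
EOQ at €19.60 = 629.1 (feasible in tier 1): TC = 2,942×€19.60 + (2,942/629.1)×356 + (629.1/2)×0.27×€19.60 = €60,992.64.
EOQ at €17.02 = 675.1 (feasible in tier 2): TC = 2,942×€17.02 + (2,942/675.1)×356 + (675.1/2)×0.27×€17.02 = €53,175.42.
EOQ at €16.69 = 681.8 < 2800, so use break Q=2800: TC = 2,942×€16.69 + (2,942/2800.0)×356 + (2800.0/2)×0.27×€16.69 = €55,784.85.
EOQ at €16.55 = 684.7 < 2900, so use break Q=2900: TC = 2,942×€16.55 + (2,942/2900.0)×356 + (2900.0/2)×0.27×€16.55 = €55,530.58.
Lowest total cost among the candidates is at Q = 675.1.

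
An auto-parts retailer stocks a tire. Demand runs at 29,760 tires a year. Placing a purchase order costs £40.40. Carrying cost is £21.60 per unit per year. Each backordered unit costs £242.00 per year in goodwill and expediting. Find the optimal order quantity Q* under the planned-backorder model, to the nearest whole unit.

With planned backorders, Q* = √(2DS/H) · √((H+B)/B).
√(2DS/H) = √(2 × 29,760 × 40.4 / 21.6) = 333.653.
√((H+B)/B) = √((21.6+242)/242) = 1.0437.
Q* ≈ 348.225.

Q* ≈ 348 tires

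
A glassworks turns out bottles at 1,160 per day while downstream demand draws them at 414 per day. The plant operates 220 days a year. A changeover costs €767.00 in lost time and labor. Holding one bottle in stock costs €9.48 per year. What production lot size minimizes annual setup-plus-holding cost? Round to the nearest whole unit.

Q* ≈ 4,787 bottles

Annual demand D = 414 × 220 = 91,080.
Production build-up factor (1 − d/p) = 1 − 414/1,160 = 0.6431.
Q* = √(2DS / (H(1 − d/p))) = √(2 × 91,080 × 767 / (9.48 × 0.6431)).
= √(139,716,720 / 6.0966) ≈ 4787.178.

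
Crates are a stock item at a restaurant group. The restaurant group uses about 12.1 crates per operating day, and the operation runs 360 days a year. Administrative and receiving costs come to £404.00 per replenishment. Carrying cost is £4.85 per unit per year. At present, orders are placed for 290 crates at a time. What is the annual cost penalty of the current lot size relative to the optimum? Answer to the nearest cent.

Annual demand D = 12.1 × 360 = 4,356.
EOQ = √(2DS/H) = √(2 × 4,356 × 404 / 4.85) ≈ 851.88.
Cost at Q* = (D/Q*)S + (Q*/2)H = √(2DSH) ≈ £4,131.62.
Cost at Q = 290: (4,356/290)×404 + (290/2)×4.85 = £6,068.36 + £703.25 = £6,771.61.
Excess = £6,771.61 − £4,131.62 = £2,639.99.

Extra cost ≈ £2,639.99 per year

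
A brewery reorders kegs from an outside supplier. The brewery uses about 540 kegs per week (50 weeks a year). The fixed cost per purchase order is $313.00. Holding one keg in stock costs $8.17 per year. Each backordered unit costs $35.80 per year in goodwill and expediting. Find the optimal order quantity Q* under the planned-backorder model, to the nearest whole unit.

Q* ≈ 1,594 kegs

Annual demand D = 540 × 50 = 27,000.
With planned backorders, Q* = √(2DS/H) · √((H+B)/B).
√(2DS/H) = √(2 × 27,000 × 313 / 8.17) = 1438.328.
√((H+B)/B) = √((8.17+35.8)/35.8) = 1.1082.
Q* ≈ 1594.024.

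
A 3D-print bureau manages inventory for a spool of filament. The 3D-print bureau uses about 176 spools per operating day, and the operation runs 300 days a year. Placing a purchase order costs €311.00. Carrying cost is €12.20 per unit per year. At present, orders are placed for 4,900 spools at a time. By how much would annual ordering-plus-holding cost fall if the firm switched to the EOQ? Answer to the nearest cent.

Annual demand D = 176 × 300 = 52,800.
EOQ = √(2DS/H) = √(2 × 52,800 × 311 / 12.2) ≈ 1640.71.
Cost at Q* = (D/Q*)S + (Q*/2)H = √(2DSH) ≈ €20,016.68.
Cost at Q = 4,900: (52,800/4,900)×311 + (4,900/2)×12.2 = €3,351.18 + €29,890.00 = €33,241.18.
Excess = €33,241.18 − €20,016.68 = €13,224.50.

Extra cost ≈ €13,224.50 per year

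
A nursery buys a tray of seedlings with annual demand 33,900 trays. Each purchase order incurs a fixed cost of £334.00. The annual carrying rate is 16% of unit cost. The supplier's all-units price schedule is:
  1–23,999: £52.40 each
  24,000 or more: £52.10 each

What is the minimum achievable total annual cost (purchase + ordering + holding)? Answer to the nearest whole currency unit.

Holding cost per unit per year at price C is H = 0.16·C.
Evaluate total cost at each tier's feasible EOQ or, if the EOQ is below the tier, at the tier's minimum quantity.
EOQ at £52.40 = 1643.5 (feasible in tier 1): TC = 33,900×£52.40 + (33,900/1643.5)×334 + (1643.5/2)×0.16×£52.40 = £1,790,138.87.
EOQ at £52.10 = 1648.2 < 24000, so use break Q=24000: TC = 33,900×£52.10 + (33,900/24000.0)×334 + (24000.0/2)×0.16×£52.10 = £1,866,693.77.
Lowest total cost among the candidates is at Q = 1643.5.

TC* ≈ £1,790,139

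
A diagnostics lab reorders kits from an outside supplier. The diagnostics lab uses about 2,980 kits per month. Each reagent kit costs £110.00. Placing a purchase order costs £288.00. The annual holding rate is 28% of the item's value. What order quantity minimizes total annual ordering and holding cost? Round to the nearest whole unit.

Annual demand D = 2,980 × 12 = 35,760.
Holding cost H = 0.28 × £110.00 = £30.8000 per unit per year.
EOQ = √(2DS / H) = √(2 × 35,760 × 288 / 30.8).
= √(20,597,760 / 30.8) = √668,758.4416 ≈ 817.777.

Q* ≈ 818 kits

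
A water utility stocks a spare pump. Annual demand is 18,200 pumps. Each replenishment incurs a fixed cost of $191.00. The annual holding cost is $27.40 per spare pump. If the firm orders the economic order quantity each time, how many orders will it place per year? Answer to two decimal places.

The optimal lot size = √(2DS/H) = √(2 × 18,200 × 191 / 27.4) ≈ 503.72.
Orders per year = D / Q* = 18,200 / 503.72 ≈ 36.131.

N ≈ 36.13 orders per year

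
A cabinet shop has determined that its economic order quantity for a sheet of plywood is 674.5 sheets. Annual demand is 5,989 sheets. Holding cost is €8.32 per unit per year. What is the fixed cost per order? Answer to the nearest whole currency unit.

Invert the EOQ relation Q*² = 2DS/H.
From Q* = √(2DS/H): S = Q*²H / (2D) = 674.5² × 8.32 / (2 × 5,989) = 316.0115.

S ≈ €316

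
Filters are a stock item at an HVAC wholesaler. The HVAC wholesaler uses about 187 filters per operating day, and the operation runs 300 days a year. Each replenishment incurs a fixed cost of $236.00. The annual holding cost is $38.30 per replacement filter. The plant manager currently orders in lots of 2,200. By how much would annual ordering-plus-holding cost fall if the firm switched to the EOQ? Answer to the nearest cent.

Extra cost ≈ $16,302.23 per year

Annual demand D = 187 × 300 = 56,100.
EOQ = √(2DS/H) = √(2 × 56,100 × 236 / 38.3) ≈ 831.48.
Cost at Q* = (D/Q*)S + (Q*/2)H = √(2DSH) ≈ $31,845.77.
Cost at Q = 2,200: (56,100/2,200)×236 + (2,200/2)×38.3 = $6,018.00 + $42,130.00 = $48,148.00.
Excess = $48,148.00 − $31,845.77 = $16,302.23.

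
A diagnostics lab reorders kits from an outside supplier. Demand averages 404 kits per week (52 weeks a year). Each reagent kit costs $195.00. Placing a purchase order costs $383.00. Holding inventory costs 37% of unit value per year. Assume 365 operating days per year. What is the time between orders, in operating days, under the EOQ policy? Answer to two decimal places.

Annual demand D = 404 × 52 = 21,008.
Holding cost H = 0.37 × $195.00 = $72.1500 per unit per year.
Q* = √(2DS/H) = √(2 × 21,008 × 383 / 72.15) ≈ 472.27.
Cycle time = Q*/D × 365 = 472.27 / 21,008 × 365 ≈ 8.205 days.

T ≈ 8.21 days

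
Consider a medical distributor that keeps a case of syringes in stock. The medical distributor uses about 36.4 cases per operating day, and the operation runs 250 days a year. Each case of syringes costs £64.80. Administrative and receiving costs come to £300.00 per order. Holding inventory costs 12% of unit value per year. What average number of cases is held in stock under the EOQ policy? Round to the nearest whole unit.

Average inventory ≈ 419 cases

Annual demand D = 36.4 × 250 = 9,100.
Holding cost H = 0.12 × £64.80 = £7.7760 per unit per year.
Q* = √(2DS/H) = √(2 × 9,100 × 300 / 7.776) ≈ 837.95.
Average inventory = Q*/2 ≈ 837.95 / 2 = 418.975.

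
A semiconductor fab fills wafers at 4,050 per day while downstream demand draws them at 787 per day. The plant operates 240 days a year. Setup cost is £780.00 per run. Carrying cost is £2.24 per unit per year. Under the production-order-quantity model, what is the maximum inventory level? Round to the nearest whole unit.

Annual demand D = 787 × 240 = 188,880.
Production build-up factor (1 − d/p) = 1 − 787/4,050 = 0.8057.
Q* = √(2DS / (H(1 − d/p))) = √(2 × 188,880 × 780 / (2.24 × 0.8057)).
= √(294,652,800 / 1.8047) ≈ 12777.628.
Maximum inventory = Q*(1 − d/p) = 12777.628 × 0.8057 ≈ 10294.667.

I_max ≈ 10,295 wafers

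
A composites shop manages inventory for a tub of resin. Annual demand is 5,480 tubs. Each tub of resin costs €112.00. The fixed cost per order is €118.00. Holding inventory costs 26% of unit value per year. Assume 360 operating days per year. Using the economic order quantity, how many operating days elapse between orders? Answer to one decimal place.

T ≈ 13.8 days

Holding cost H = 0.26 × €112.00 = €29.1200 per unit per year.
Q* = √(2DS/H) = √(2 × 5,480 × 118 / 29.12) ≈ 210.74.
Cycle time = Q*/D × 360 = 210.74 / 5,480 × 360 ≈ 13.844 days.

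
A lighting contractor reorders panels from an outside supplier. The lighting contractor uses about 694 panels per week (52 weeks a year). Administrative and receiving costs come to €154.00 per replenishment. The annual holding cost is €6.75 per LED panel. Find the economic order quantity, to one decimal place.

Q* ≈ 1,283.2 panels

Annual demand D = 694 × 52 = 36,088.
EOQ = √(2DS / H) = √(2 × 36,088 × 154 / 6.75).
= √(11,115,104 / 6.75) = √1,646,682.0741 ≈ 1283.231.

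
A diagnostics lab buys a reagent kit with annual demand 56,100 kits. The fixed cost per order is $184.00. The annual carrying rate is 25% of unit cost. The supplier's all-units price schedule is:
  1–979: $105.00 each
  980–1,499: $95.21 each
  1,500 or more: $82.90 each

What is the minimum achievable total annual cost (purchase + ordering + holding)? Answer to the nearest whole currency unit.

Holding cost per unit per year at price C is H = 0.25·C.
For each price level, check whether its EOQ is feasible; otherwise the best quantity at that price is the breakpoint.
EOQ at $105.00 = 886.8 (feasible in tier 1): TC = 56,100×$105.00 + (56,100/886.8)×184 + (886.8/2)×0.25×$105.00 = $5,913,779.30.
EOQ at $95.21 = 931.3 < 980, so use break Q=980: TC = 56,100×$95.21 + (56,100/980.0)×184 + (980.0/2)×0.25×$95.21 = $5,363,477.29.
EOQ at $82.90 = 998.1 < 1500, so use break Q=1500: TC = 56,100×$82.90 + (56,100/1500.0)×184 + (1500.0/2)×0.25×$82.90 = $4,673,115.35.
Lowest total cost among the candidates is at Q = 1500.0.

TC* ≈ $4,673,115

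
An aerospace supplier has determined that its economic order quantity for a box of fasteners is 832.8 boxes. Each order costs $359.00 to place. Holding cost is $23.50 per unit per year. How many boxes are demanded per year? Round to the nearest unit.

The basic EOQ model gives Q* = √(2DS/H); rearrange for the unknown.
From Q* = √(2DS/H): D = Q*²H / (2S) = 832.8² × 23.5 / (2 × 359) = 22699.947.

D ≈ 22,700 boxes per year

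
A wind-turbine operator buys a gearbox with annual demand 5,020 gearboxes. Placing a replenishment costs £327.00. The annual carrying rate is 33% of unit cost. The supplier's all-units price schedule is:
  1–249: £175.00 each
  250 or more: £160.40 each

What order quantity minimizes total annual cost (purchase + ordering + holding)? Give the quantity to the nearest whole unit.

Holding cost per unit per year at price C is H = 0.33·C.
Candidates are each tier's EOQ (if it falls in that tier) and each price-break quantity.
EOQ at £175.00 = 238.4 (feasible in tier 1): TC = 5,020×£175.00 + (5,020/238.4)×327 + (238.4/2)×0.33×£175.00 = £892,269.45.
EOQ at £160.40 = 249.0 < 250, so use break Q=250: TC = 5,020×£160.40 + (5,020/250.0)×327 + (250.0/2)×0.33×£160.40 = £818,390.66.
Lowest total cost is £818,390.66 at Q = 250.0.

Q* ≈ 250 gearboxes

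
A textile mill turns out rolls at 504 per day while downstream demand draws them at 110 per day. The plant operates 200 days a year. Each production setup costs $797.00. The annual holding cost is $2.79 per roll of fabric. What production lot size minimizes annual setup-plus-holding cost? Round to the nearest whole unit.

Q* ≈ 4,010 rolls

Annual demand D = 110 × 200 = 22,000.
Production build-up factor (1 − d/p) = 1 − 110/504 = 0.7817.
Q* = √(2DS / (H(1 − d/p))) = √(2 × 22,000 × 797 / (2.79 × 0.7817)).
= √(35,068,000 / 2.1811) ≈ 4009.780.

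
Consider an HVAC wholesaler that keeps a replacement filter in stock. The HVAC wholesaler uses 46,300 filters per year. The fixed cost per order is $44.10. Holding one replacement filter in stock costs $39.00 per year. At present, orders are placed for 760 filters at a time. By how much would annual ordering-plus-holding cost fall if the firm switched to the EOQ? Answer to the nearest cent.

Extra cost ≈ $4,886.68 per year

EOQ = √(2DS/H) = √(2 × 46,300 × 44.1 / 39) ≈ 323.59.
Cost at Q* = (D/Q*)S + (Q*/2)H = √(2DSH) ≈ $12,619.93.
Cost at Q = 760: (46,300/760)×44.1 + (760/2)×39 = $2,686.62 + $14,820.00 = $17,506.62.
Excess = $17,506.62 − $12,619.93 = $4,886.68.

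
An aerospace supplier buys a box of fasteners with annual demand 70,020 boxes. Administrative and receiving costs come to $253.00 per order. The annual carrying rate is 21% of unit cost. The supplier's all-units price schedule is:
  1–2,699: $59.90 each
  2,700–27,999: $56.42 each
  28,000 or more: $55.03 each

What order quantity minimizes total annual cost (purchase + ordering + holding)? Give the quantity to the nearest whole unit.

Holding cost per unit per year at price C is H = 0.21·C.
Candidates are each tier's EOQ (if it falls in that tier) and each price-break quantity.
EOQ at $59.90 = 1678.3 (feasible in tier 1): TC = 70,020×$59.90 + (70,020/1678.3)×253 + (1678.3/2)×0.21×$59.90 = $4,215,309.03.
EOQ at $56.42 = 1729.3 < 2700, so use break Q=2700: TC = 70,020×$56.42 + (70,020/2700.0)×253 + (2700.0/2)×0.21×$56.42 = $3,973,084.60.
EOQ at $55.03 = 1751.0 < 28000, so use break Q=28000: TC = 70,020×$55.03 + (70,020/28000.0)×253 + (28000.0/2)×0.21×$55.03 = $4,015,621.48.
Lowest total cost is $3,973,084.60 at Q = 2700.0.

Q* ≈ 2,700 boxes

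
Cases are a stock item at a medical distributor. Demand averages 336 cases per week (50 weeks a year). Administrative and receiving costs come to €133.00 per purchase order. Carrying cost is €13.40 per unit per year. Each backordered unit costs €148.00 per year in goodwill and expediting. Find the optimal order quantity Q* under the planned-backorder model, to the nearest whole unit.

Q* ≈ 603 cases

Annual demand D = 336 × 50 = 16,800.
With planned backorders, Q* = √(2DS/H) · √((H+B)/B).
√(2DS/H) = √(2 × 16,800 × 133 / 13.4) = 577.488.
√((H+B)/B) = √((13.4+148)/148) = 1.0443.
Q* ≈ 603.065.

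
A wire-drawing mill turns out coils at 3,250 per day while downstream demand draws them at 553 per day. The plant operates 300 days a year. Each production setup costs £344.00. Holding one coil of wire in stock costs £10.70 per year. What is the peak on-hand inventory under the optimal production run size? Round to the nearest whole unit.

I_max ≈ 2,975 coils

Annual demand D = 553 × 300 = 165,900.
Production build-up factor (1 − d/p) = 1 − 553/3,250 = 0.8298.
Q* = √(2DS / (H(1 − d/p))) = √(2 × 165,900 × 344 / (10.7 × 0.8298)).
= √(114,139,200 / 8.8794) ≈ 3585.310.
Maximum inventory = Q*(1 − d/p) = 3585.310 × 0.8298 ≈ 2975.256.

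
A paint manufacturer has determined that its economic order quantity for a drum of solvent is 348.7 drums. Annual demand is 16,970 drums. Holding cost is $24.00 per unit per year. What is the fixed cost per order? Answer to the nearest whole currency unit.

S ≈ $86

Invert the EOQ relation Q*² = 2DS/H.
From Q* = √(2DS/H): S = Q*²H / (2D) = 348.7² × 24 / (2 × 16,970) = 85.9812.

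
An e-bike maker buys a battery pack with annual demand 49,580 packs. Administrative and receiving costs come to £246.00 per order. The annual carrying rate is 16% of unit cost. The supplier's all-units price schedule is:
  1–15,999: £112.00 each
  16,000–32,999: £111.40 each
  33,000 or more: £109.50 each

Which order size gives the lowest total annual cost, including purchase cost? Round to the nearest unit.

Holding cost per unit per year at price C is H = 0.16·C.
Candidates are each tier's EOQ (if it falls in that tier) and each price-break quantity.
EOQ at £112.00 = 1166.7 (feasible in tier 1): TC = 49,580×£112.00 + (49,580/1166.7)×246 + (1166.7/2)×0.16×£112.00 = £5,573,867.63.
EOQ at £111.40 = 1169.9 < 16000, so use break Q=16000: TC = 49,580×£111.40 + (49,580/16000.0)×246 + (16000.0/2)×0.16×£111.40 = £5,666,566.29.
EOQ at £109.50 = 1180.0 < 33000, so use break Q=33000: TC = 49,580×£109.50 + (49,580/33000.0)×246 + (33000.0/2)×0.16×£109.50 = £5,718,459.60.
Lowest total cost is £5,573,867.63 at Q = 1166.7.

Q* ≈ 1,167 packs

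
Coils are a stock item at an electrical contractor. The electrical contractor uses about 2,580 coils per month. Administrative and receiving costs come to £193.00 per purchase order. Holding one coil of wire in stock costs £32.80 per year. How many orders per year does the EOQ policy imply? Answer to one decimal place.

Annual demand D = 2,580 × 12 = 30,960.
EOQ = √(2DS/H) = √(2 × 30,960 × 193 / 32.8) ≈ 603.61.
Orders per year = D / Q* = 30,960 / 603.61 ≈ 51.291.

N ≈ 51.3 orders per year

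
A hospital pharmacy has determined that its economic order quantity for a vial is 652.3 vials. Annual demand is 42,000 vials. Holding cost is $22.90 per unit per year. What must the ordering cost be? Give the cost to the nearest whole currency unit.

Squaring Q* = √(2DS/H) gives Q*² = 2DS/H.
From Q* = √(2DS/H): S = Q*²H / (2D) = 652.3² × 22.9 / (2 × 42,000) = 115.9981.

S ≈ $116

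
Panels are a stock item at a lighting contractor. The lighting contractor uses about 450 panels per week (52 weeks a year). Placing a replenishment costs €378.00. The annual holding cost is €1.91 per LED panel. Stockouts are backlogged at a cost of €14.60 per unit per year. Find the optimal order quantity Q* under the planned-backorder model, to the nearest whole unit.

Annual demand D = 450 × 52 = 23,400.
With planned backorders, Q* = √(2DS/H) · √((H+B)/B).
√(2DS/H) = √(2 × 23,400 × 378 / 1.91) = 3043.352.
√((H+B)/B) = √((1.91+14.6)/14.6) = 1.0634.
Q* ≈ 3236.304.

Q* ≈ 3,236 panels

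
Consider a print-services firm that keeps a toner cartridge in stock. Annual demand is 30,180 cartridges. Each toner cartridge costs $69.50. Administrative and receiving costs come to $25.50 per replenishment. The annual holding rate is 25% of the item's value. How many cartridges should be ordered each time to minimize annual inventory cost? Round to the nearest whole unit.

Holding cost H = 0.25 × $69.50 = $17.3750 per unit per year.
EOQ = √(2DS / H) = √(2 × 30,180 × 25.5 / 17.375).
= √(1,539,180 / 17.375) = √88,585.8993 ≈ 297.634.

Q* ≈ 298 cartridges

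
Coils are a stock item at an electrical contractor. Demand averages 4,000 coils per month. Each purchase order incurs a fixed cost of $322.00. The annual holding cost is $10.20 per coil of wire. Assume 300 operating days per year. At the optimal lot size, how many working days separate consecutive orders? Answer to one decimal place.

T ≈ 10.9 days

Annual demand D = 4,000 × 12 = 48,000.
Q* = √(2DS/H) = √(2 × 48,000 × 322 / 10.2) ≈ 1740.86.
Cycle time = Q*/D × 300 = 1740.86 / 48,000 × 300 ≈ 10.880 days.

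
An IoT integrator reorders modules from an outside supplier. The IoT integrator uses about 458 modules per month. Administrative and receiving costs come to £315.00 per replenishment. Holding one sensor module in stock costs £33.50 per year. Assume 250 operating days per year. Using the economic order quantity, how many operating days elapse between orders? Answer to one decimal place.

Annual demand D = 458 × 12 = 5,496.
EOQ = √(2DS/H) = √(2 × 5,496 × 315 / 33.5) ≈ 321.49.
Cycle time = Q*/D × 250 = 321.49 / 5,496 × 250 ≈ 14.624 days.

T ≈ 14.6 days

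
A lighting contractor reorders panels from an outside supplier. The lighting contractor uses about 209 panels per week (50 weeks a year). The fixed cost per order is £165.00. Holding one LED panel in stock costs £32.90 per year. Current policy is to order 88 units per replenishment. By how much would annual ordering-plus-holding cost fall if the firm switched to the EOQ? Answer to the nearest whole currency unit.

Extra cost ≈ £10,390 per year

Annual demand D = 209 × 50 = 10,450.
EOQ = √(2DS/H) = √(2 × 10,450 × 165 / 32.9) ≈ 323.76.
Cost at Q* = (D/Q*)S + (Q*/2)H = √(2DSH) ≈ £10,651.56.
Cost at Q = 88: (10,450/88)×165 + (88/2)×32.9 = £19,593.75 + £1,447.60 = £21,041.35.
Excess = £21,041.35 − £10,651.56 = £10,389.79.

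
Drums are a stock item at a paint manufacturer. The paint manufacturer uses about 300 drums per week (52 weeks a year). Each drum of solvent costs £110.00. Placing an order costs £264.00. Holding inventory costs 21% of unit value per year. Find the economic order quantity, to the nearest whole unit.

Annual demand D = 300 × 52 = 15,600.
Holding cost H = 0.21 × £110.00 = £23.1000 per unit per year.
EOQ = √(2DS / H) = √(2 × 15,600 × 264 / 23.1).
= √(8,236,800 / 23.1) = √356,571.4286 ≈ 597.136.

Q* ≈ 597 drums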